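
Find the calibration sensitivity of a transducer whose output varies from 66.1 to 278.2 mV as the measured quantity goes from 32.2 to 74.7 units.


Sensitivity = (y2 - y1) / (x2 - x1).
S = (278.2 - 66.1) / (74.7 - 32.2)
S = 212.1 / 42.5
S = 4.9906 mV/unit

4.9906 mV/unit


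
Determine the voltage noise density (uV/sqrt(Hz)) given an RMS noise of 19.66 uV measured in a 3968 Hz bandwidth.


Noise spectral density = Vrms / sqrt(BW).
NSD = 19.66 / sqrt(3968)
NSD = 19.66 / 62.9921
NSD = 0.3121 uV/sqrt(Hz)

0.3121 uV/sqrt(Hz)


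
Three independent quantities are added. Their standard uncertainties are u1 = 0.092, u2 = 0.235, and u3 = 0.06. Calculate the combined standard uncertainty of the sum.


For a sum of independent quantities, uc = sqrt(u1^2 + u2^2 + u3^2).
uc = sqrt(0.092^2 + 0.235^2 + 0.06^2)
uc = sqrt(0.008464 + 0.055225 + 0.0036)
uc = 0.2594

0.2594


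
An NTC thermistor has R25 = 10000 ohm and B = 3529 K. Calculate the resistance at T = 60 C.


NTC thermistor equation: Rt = R25 * exp(B * (1/T - 1/T25)).
T in Kelvin: 333.15 K, T25 = 298.15 K
1/T - 1/T25 = 1/333.15 - 1/298.15 = -0.00035237
B * (1/T - 1/T25) = 3529 * -0.00035237 = -1.2435
Rt = 10000 * exp(-1.2435) = 2883.7 ohm

2883.7 ohm


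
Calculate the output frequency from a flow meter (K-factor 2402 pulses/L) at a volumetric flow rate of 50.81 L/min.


Frequency = K * Q / 60 (converting L/min to L/s).
f = 2402 * 50.81 / 60
f = 122045.62 / 60
f = 2034.09 Hz

2034.09 Hz


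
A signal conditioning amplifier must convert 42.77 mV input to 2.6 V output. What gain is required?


Gain = Vout / Vin (converting to same units).
G = 2.6 V / 42.77 mV
G = 2600.0 mV / 42.77 mV
G = 60.79

60.79


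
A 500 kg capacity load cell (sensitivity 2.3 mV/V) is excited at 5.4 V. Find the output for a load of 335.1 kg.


Vout = rated_output * Vex * (load / capacity).
Vout = 2.3 * 5.4 * (335.1 / 500)
Vout = 2.3 * 5.4 * 0.6702
Vout = 8.324 mV

8.324 mV


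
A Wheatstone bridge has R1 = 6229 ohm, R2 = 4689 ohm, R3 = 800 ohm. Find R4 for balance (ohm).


At balance: R1*R4 = R2*R3, so R4 = R2*R3/R1.
R4 = 4689 * 800 / 6229
R4 = 3751200 / 6229
R4 = 602.22 ohm

602.22 ohm


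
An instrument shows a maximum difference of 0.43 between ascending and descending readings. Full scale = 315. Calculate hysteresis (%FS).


Hysteresis = (max difference / full scale) * 100%.
H = (0.43 / 315) * 100
H = 0.137 %FS

0.137 %FS


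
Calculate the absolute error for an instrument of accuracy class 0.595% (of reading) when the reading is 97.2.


Absolute error = (accuracy% / 100) * reading.
Error = (0.595 / 100) * 97.2
Error = 0.00595 * 97.2
Error = 0.5783

0.5783


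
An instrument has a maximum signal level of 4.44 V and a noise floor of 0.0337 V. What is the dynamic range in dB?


Dynamic range = 20 * log10(Vmax / Vnoise).
DR = 20 * log10(4.44 / 0.0337)
DR = 20 * log10(131.75)
DR = 42.4 dB

42.4 dB


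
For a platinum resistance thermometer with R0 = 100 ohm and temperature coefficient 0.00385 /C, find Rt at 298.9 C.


The RTD equation: Rt = R0 * (1 + alpha * T).
Rt = 100 * (1 + 0.00385 * 298.9)
Rt = 100 * (1 + 1.150765)
Rt = 100 * 2.150765
Rt = 215.076 ohm

215.076 ohm


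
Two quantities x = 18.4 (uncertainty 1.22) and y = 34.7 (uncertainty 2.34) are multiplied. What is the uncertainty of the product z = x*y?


For a product z = x*y, the relative uncertainty is:
uz/z = sqrt((ux/x)^2 + (uy/y)^2)
Relative uncertainties: ux/x = 1.22/18.4 = 0.066304
uy/y = 2.34/34.7 = 0.067435
z = 18.4 * 34.7 = 638.5
uz = 638.5 * sqrt(0.066304^2 + 0.067435^2) = 60.382

60.382


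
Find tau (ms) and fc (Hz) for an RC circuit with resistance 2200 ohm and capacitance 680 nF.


Time constant: tau = R * C.
tau = 2200 * 6.80e-07 = 0.001496 s
tau = 1.496 ms
Cutoff frequency: fc = 1 / (2*pi*R*C).
fc = 1 / (2*pi*0.001496) = 106.39 Hz

tau = 1.496 ms, fc = 106.39 Hz


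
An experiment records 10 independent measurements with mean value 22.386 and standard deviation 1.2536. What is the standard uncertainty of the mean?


The standard uncertainty for Type A evaluation is u = s / sqrt(n).
u = 1.2536 / sqrt(10)
u = 1.2536 / 3.1623
u = 0.3964

0.3964


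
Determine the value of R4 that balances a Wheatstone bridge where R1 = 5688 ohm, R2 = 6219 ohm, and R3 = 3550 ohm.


At balance: R1*R4 = R2*R3, so R4 = R2*R3/R1.
R4 = 6219 * 3550 / 5688
R4 = 22077450 / 5688
R4 = 3881.41 ohm

3881.41 ohm


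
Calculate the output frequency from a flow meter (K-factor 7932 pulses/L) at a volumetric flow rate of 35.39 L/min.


Frequency = K * Q / 60 (converting L/min to L/s).
f = 7932 * 35.39 / 60
f = 280713.48 / 60
f = 4678.56 Hz

4678.56 Hz


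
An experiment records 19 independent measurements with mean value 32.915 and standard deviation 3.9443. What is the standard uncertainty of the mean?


The standard uncertainty for Type A evaluation is u = s / sqrt(n).
u = 3.9443 / sqrt(19)
u = 3.9443 / 4.3589
u = 0.9049

0.9049


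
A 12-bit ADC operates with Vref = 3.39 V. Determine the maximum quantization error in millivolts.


The maximum quantization error is +/- LSB/2.
LSB = Vref / 2^n = 3.39 / 4096 = 0.00082764 V
Max error = LSB / 2 = 0.00082764 / 2 = 0.00041382 V
Max error = 0.4138 mV

0.4138 mV


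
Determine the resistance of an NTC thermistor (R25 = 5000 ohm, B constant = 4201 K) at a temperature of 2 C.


NTC thermistor equation: Rt = R25 * exp(B * (1/T - 1/T25)).
T in Kelvin: 275.15 K, T25 = 298.15 K
1/T - 1/T25 = 1/275.15 - 1/298.15 = 0.00028036
B * (1/T - 1/T25) = 4201 * 0.00028036 = 1.1778
Rt = 5000 * exp(1.1778) = 16236.3 ohm

16236.3 ohm


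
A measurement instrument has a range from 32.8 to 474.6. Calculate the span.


Span = upper range - lower range.
Span = 474.6 - (32.8)
Span = 441.8

441.8


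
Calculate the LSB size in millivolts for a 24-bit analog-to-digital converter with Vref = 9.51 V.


The resolution (LSB) of an ADC is Vref / 2^n.
LSB = 9.51 / 2^24
LSB = 9.51 / 16777216
LSB = 5.7e-07 V = 0.00056684 mV

0.00056684 mV


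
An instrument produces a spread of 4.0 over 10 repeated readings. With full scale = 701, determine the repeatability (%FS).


Repeatability = (spread / full scale) * 100%.
R = (4.0 / 701) * 100
R = 0.571 %FS

0.571 %FS


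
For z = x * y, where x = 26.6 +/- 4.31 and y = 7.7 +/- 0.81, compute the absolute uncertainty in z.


For a product z = x*y, the relative uncertainty is:
uz/z = sqrt((ux/x)^2 + (uy/y)^2)
Relative uncertainties: ux/x = 4.31/26.6 = 0.16203
uy/y = 0.81/7.7 = 0.105195
z = 26.6 * 7.7 = 204.8
uz = 204.8 * sqrt(0.16203^2 + 0.105195^2) = 39.568

39.568


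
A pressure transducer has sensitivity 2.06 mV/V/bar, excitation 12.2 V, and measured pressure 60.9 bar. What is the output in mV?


Output = sensitivity * Vex * P.
Vout = 2.06 * 12.2 * 60.9
Vout = 25.132 * 60.9
Vout = 1530.54 mV

1530.54 mV


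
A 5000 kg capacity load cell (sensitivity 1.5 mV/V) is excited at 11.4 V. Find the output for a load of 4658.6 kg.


Vout = rated_output * Vex * (load / capacity).
Vout = 1.5 * 11.4 * (4658.6 / 5000)
Vout = 1.5 * 11.4 * 0.93172
Vout = 15.932 mV

15.932 mV


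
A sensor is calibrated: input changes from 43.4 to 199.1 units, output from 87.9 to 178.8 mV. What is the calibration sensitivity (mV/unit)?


Sensitivity = (y2 - y1) / (x2 - x1).
S = (178.8 - 87.9) / (199.1 - 43.4)
S = 90.9 / 155.7
S = 0.5838 mV/unit

0.5838 mV/unit


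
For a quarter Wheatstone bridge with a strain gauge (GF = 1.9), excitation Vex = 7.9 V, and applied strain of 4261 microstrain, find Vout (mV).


Quarter bridge output: Vout = (GF * epsilon * Vex) / 4.
Vout = (1.9 * 4261e-6 * 7.9) / 4
Vout = 0.06395761 / 4 V
Vout = 0.0159894 V = 15.9894 mV

15.9894 mV


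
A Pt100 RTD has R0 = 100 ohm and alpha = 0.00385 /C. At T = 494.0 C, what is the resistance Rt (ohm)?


The RTD equation: Rt = R0 * (1 + alpha * T).
Rt = 100 * (1 + 0.00385 * 494.0)
Rt = 100 * (1 + 1.9019)
Rt = 100 * 2.9019
Rt = 290.19 ohm

290.19 ohm


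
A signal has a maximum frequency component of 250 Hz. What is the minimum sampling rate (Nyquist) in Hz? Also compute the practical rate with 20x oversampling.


By Nyquist theorem, fs_min = 2 * fmax.
fs_min = 2 * 250 = 500 Hz
Practical rate = 20 * fs_min = 20 * 500 = 10000 Hz

fs_min = 500 Hz, fs_practical = 10000 Hz


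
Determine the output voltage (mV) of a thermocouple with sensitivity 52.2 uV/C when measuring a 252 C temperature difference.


The thermocouple output V = sensitivity * dT.
V = 52.2 uV/C * 252 C
V = 13154.4 uV
V = 13.154 mV

13.154 mV


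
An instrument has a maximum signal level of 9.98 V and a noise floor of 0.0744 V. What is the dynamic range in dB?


Dynamic range = 20 * log10(Vmax / Vnoise).
DR = 20 * log10(9.98 / 0.0744)
DR = 20 * log10(134.14)
DR = 42.55 dB

42.55 dB


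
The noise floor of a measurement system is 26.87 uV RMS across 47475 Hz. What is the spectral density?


Noise spectral density = Vrms / sqrt(BW).
NSD = 26.87 / sqrt(47475)
NSD = 26.87 / 217.8876
NSD = 0.1233 uV/sqrt(Hz)

0.1233 uV/sqrt(Hz)


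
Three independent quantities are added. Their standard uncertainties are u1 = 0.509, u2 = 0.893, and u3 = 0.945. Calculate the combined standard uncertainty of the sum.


For a sum of independent quantities, uc = sqrt(u1^2 + u2^2 + u3^2).
uc = sqrt(0.509^2 + 0.893^2 + 0.945^2)
uc = sqrt(0.259081 + 0.797449 + 0.893025)
uc = 1.3963

1.3963


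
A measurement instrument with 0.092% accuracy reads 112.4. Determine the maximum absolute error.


Absolute error = (accuracy% / 100) * reading.
Error = (0.092 / 100) * 112.4
Error = 0.00092 * 112.4
Error = 0.1034

0.1034


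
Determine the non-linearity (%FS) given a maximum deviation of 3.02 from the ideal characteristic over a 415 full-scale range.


Linearity error = (max deviation / full scale) * 100%.
Linearity = (3.02 / 415) * 100
Linearity = 0.728 %FS

0.728 %FS


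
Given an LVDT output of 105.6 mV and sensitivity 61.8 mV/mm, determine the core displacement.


Displacement = Vout / sensitivity.
d = 105.6 / 61.8
d = 1.709 mm

1.709 mm


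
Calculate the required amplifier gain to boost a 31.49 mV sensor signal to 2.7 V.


Gain = Vout / Vin (converting to same units).
G = 2.7 V / 31.49 mV
G = 2700.0 mV / 31.49 mV
G = 85.74

85.74


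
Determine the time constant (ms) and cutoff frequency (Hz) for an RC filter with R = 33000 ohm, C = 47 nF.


Time constant: tau = R * C.
tau = 33000 * 4.70e-08 = 0.001551 s
tau = 1.551 ms
Cutoff frequency: fc = 1 / (2*pi*R*C).
fc = 1 / (2*pi*0.001551) = 102.61 Hz

tau = 1.551 ms, fc = 102.61 Hz


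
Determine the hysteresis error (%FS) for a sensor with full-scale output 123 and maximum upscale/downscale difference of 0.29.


Hysteresis = (max difference / full scale) * 100%.
H = (0.29 / 123) * 100
H = 0.236 %FS

0.236 %FS


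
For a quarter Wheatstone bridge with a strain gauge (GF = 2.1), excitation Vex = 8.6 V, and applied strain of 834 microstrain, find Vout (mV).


Quarter bridge output: Vout = (GF * epsilon * Vex) / 4.
Vout = (2.1 * 834e-6 * 8.6) / 4
Vout = 0.01506204 / 4 V
Vout = 0.00376551 V = 3.7655 mV

3.7655 mV


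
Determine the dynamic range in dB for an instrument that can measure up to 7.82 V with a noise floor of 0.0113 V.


Dynamic range = 20 * log10(Vmax / Vnoise).
DR = 20 * log10(7.82 / 0.0113)
DR = 20 * log10(692.04)
DR = 56.8 dB

56.8 dB


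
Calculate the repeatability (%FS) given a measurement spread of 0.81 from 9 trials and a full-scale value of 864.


Repeatability = (spread / full scale) * 100%.
R = (0.81 / 864) * 100
R = 0.094 %FS

0.094 %FS


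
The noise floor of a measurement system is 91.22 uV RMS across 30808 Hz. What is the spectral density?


Noise spectral density = Vrms / sqrt(BW).
NSD = 91.22 / sqrt(30808)
NSD = 91.22 / 175.5221
NSD = 0.5197 uV/sqrt(Hz)

0.5197 uV/sqrt(Hz)


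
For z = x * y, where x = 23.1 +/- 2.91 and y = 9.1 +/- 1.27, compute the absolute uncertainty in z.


For a product z = x*y, the relative uncertainty is:
uz/z = sqrt((ux/x)^2 + (uy/y)^2)
Relative uncertainties: ux/x = 2.91/23.1 = 0.125974
uy/y = 1.27/9.1 = 0.13956
z = 23.1 * 9.1 = 210.2
uz = 210.2 * sqrt(0.125974^2 + 0.13956^2) = 39.521

39.521


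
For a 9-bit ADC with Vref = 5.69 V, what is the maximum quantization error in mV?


The maximum quantization error is +/- LSB/2.
LSB = Vref / 2^n = 5.69 / 512 = 0.01111328 V
Max error = LSB / 2 = 0.01111328 / 2 = 0.00555664 V
Max error = 5.5566 mV

5.5566 mV


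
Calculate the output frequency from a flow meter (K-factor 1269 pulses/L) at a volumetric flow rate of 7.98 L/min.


Frequency = K * Q / 60 (converting L/min to L/s).
f = 1269 * 7.98 / 60
f = 10126.62 / 60
f = 168.78 Hz

168.78 Hz


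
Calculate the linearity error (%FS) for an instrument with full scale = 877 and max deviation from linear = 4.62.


Linearity error = (max deviation / full scale) * 100%.
Linearity = (4.62 / 877) * 100
Linearity = 0.527 %FS

0.527 %FS


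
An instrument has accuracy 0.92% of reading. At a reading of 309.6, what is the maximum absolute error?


Absolute error = (accuracy% / 100) * reading.
Error = (0.92 / 100) * 309.6
Error = 0.0092 * 309.6
Error = 2.8483

2.8483


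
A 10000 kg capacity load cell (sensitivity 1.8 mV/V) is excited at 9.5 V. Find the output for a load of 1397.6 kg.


Vout = rated_output * Vex * (load / capacity).
Vout = 1.8 * 9.5 * (1397.6 / 10000)
Vout = 1.8 * 9.5 * 0.13976
Vout = 2.39 mV

2.39 mV


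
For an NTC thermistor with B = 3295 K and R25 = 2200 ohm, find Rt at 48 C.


NTC thermistor equation: Rt = R25 * exp(B * (1/T - 1/T25)).
T in Kelvin: 321.15 K, T25 = 298.15 K
1/T - 1/T25 = 1/321.15 - 1/298.15 = -0.00024021
B * (1/T - 1/T25) = 3295 * -0.00024021 = -0.7915
Rt = 2200 * exp(-0.7915) = 997.0 ohm

997.0 ohm


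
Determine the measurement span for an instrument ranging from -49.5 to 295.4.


Span = upper range - lower range.
Span = 295.4 - (-49.5)
Span = 344.9

344.9


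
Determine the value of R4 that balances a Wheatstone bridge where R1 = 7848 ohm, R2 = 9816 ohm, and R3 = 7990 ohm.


At balance: R1*R4 = R2*R3, so R4 = R2*R3/R1.
R4 = 9816 * 7990 / 7848
R4 = 78429840 / 7848
R4 = 9993.61 ohm

9993.61 ohm


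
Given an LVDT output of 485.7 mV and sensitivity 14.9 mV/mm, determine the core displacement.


Displacement = Vout / sensitivity.
d = 485.7 / 14.9
d = 32.597 mm

32.597 mm


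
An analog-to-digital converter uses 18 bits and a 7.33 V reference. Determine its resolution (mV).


The resolution (LSB) of an ADC is Vref / 2^n.
LSB = 7.33 / 2^18
LSB = 7.33 / 262144
LSB = 2.796e-05 V = 0.02796173 mV

0.02796173 mV


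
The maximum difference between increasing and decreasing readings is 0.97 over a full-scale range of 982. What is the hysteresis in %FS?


Hysteresis = (max difference / full scale) * 100%.
H = (0.97 / 982) * 100
H = 0.099 %FS

0.099 %FS


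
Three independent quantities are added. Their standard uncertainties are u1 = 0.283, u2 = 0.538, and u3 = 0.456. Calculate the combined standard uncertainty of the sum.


For a sum of independent quantities, uc = sqrt(u1^2 + u2^2 + u3^2).
uc = sqrt(0.283^2 + 0.538^2 + 0.456^2)
uc = sqrt(0.080089 + 0.289444 + 0.207936)
uc = 0.7599

0.7599


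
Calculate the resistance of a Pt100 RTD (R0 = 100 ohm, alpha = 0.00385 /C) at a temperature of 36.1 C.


The RTD equation: Rt = R0 * (1 + alpha * T).
Rt = 100 * (1 + 0.00385 * 36.1)
Rt = 100 * (1 + 0.138985)
Rt = 100 * 1.138985
Rt = 113.898 ohm

113.898 ohm


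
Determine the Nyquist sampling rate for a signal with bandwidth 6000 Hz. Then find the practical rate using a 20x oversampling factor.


By Nyquist theorem, fs_min = 2 * fmax.
fs_min = 2 * 6000 = 12000 Hz
Practical rate = 20 * fs_min = 20 * 12000 = 240000 Hz

fs_min = 12000 Hz, fs_practical = 240000 Hz


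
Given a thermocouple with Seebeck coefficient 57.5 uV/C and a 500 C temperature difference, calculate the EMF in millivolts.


The thermocouple output V = sensitivity * dT.
V = 57.5 uV/C * 500 C
V = 28750.0 uV
V = 28.75 mV

28.75 mV


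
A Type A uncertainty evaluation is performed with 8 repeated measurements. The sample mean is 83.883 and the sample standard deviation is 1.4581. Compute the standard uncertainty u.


The standard uncertainty for Type A evaluation is u = s / sqrt(n).
u = 1.4581 / sqrt(8)
u = 1.4581 / 2.8284
u = 0.5155

0.5155


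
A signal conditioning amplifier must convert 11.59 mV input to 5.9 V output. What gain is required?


Gain = Vout / Vin (converting to same units).
G = 5.9 V / 11.59 mV
G = 5900.0 mV / 11.59 mV
G = 509.06

509.06


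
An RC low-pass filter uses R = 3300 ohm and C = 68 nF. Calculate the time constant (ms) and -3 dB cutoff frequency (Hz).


Time constant: tau = R * C.
tau = 3300 * 6.80e-08 = 0.0002244 s
tau = 0.2244 ms
Cutoff frequency: fc = 1 / (2*pi*R*C).
fc = 1 / (2*pi*0.0002244) = 709.25 Hz

tau = 0.2244 ms, fc = 709.25 Hz


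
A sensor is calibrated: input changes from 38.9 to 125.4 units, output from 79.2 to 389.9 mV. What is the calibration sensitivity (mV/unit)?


Sensitivity = (y2 - y1) / (x2 - x1).
S = (389.9 - 79.2) / (125.4 - 38.9)
S = 310.7 / 86.5
S = 3.5919 mV/unit

3.5919 mV/unit


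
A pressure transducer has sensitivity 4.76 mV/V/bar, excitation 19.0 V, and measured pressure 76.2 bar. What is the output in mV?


Output = sensitivity * Vex * P.
Vout = 4.76 * 19.0 * 76.2
Vout = 90.44 * 76.2
Vout = 6891.53 mV

6891.53 mV


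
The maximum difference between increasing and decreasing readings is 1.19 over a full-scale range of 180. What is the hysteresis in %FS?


Hysteresis = (max difference / full scale) * 100%.
H = (1.19 / 180) * 100
H = 0.661 %FS

0.661 %FS


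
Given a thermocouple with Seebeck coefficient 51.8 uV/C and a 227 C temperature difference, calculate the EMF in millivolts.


The thermocouple output V = sensitivity * dT.
V = 51.8 uV/C * 227 C
V = 11758.6 uV
V = 11.759 mV

11.759 mV


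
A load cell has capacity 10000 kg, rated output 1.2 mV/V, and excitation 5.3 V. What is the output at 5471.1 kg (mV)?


Vout = rated_output * Vex * (load / capacity).
Vout = 1.2 * 5.3 * (5471.1 / 10000)
Vout = 1.2 * 5.3 * 0.54711
Vout = 3.48 mV

3.48 mV


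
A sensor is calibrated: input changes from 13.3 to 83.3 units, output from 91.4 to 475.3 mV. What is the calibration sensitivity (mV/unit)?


Sensitivity = (y2 - y1) / (x2 - x1).
S = (475.3 - 91.4) / (83.3 - 13.3)
S = 383.9 / 70.0
S = 5.4843 mV/unit

5.4843 mV/unit


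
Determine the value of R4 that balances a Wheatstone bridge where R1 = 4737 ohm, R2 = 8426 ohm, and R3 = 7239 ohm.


At balance: R1*R4 = R2*R3, so R4 = R2*R3/R1.
R4 = 8426 * 7239 / 4737
R4 = 60995814 / 4737
R4 = 12876.46 ohm

12876.46 ohm


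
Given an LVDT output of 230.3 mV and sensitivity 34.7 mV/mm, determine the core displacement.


Displacement = Vout / sensitivity.
d = 230.3 / 34.7
d = 6.637 mm

6.637 mm


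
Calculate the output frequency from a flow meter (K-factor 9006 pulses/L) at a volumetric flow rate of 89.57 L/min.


Frequency = K * Q / 60 (converting L/min to L/s).
f = 9006 * 89.57 / 60
f = 806667.42 / 60
f = 13444.46 Hz

13444.46 Hz


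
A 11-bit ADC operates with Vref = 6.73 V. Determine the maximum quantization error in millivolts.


The maximum quantization error is +/- LSB/2.
LSB = Vref / 2^n = 6.73 / 2048 = 0.00328613 V
Max error = LSB / 2 = 0.00328613 / 2 = 0.00164307 V
Max error = 1.6431 mV

1.6431 mV


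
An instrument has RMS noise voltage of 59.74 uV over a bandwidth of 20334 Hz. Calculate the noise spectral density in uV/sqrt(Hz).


Noise spectral density = Vrms / sqrt(BW).
NSD = 59.74 / sqrt(20334)
NSD = 59.74 / 142.5973
NSD = 0.4189 uV/sqrt(Hz)

0.4189 uV/sqrt(Hz)


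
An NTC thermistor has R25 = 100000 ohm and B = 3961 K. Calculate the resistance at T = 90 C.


NTC thermistor equation: Rt = R25 * exp(B * (1/T - 1/T25)).
T in Kelvin: 363.15 K, T25 = 298.15 K
1/T - 1/T25 = 1/363.15 - 1/298.15 = -0.00060033
B * (1/T - 1/T25) = 3961 * -0.00060033 = -2.3779
Rt = 100000 * exp(-2.3779) = 9274.3 ohm

9274.3 ohm


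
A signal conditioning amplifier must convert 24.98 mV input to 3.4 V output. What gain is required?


Gain = Vout / Vin (converting to same units).
G = 3.4 V / 24.98 mV
G = 3400.0 mV / 24.98 mV
G = 136.11

136.11


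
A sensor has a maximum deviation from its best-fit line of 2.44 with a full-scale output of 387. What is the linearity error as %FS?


Linearity error = (max deviation / full scale) * 100%.
Linearity = (2.44 / 387) * 100
Linearity = 0.63 %FS

0.63 %FS


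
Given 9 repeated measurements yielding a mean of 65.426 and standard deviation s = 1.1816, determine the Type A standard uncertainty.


The standard uncertainty for Type A evaluation is u = s / sqrt(n).
u = 1.1816 / sqrt(9)
u = 1.1816 / 3.0
u = 0.3939

0.3939


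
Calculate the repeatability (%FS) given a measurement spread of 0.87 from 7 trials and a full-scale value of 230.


Repeatability = (spread / full scale) * 100%.
R = (0.87 / 230) * 100
R = 0.378 %FS

0.378 %FS


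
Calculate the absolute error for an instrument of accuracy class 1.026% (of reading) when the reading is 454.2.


Absolute error = (accuracy% / 100) * reading.
Error = (1.026 / 100) * 454.2
Error = 0.01026 * 454.2
Error = 4.6601

4.6601


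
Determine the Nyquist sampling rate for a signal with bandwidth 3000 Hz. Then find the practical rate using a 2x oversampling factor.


By Nyquist theorem, fs_min = 2 * fmax.
fs_min = 2 * 3000 = 6000 Hz
Practical rate = 2 * fs_min = 2 * 6000 = 12000 Hz

fs_min = 6000 Hz, fs_practical = 12000 Hz


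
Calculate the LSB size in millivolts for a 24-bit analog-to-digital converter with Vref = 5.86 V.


The resolution (LSB) of an ADC is Vref / 2^n.
LSB = 5.86 / 2^24
LSB = 5.86 / 16777216
LSB = 3.5e-07 V = 0.00034928 mV

0.00034928 mV


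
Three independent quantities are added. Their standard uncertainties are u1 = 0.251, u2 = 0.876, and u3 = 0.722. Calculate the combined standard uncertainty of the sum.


For a sum of independent quantities, uc = sqrt(u1^2 + u2^2 + u3^2).
uc = sqrt(0.251^2 + 0.876^2 + 0.722^2)
uc = sqrt(0.063001 + 0.767376 + 0.521284)
uc = 1.1626

1.1626


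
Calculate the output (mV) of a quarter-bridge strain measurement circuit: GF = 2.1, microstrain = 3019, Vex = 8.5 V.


Quarter bridge output: Vout = (GF * epsilon * Vex) / 4.
Vout = (2.1 * 3019e-6 * 8.5) / 4
Vout = 0.05388915 / 4 V
Vout = 0.01347229 V = 13.4723 mV

13.4723 mV


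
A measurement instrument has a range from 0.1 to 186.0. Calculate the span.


Span = upper range - lower range.
Span = 186.0 - (0.1)
Span = 185.9

185.9


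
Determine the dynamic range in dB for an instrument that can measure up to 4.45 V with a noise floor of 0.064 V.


Dynamic range = 20 * log10(Vmax / Vnoise).
DR = 20 * log10(4.45 / 0.064)
DR = 20 * log10(69.53)
DR = 36.84 dB

36.84 dB


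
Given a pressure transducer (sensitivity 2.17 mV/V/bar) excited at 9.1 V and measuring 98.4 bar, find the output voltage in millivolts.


Output = sensitivity * Vex * P.
Vout = 2.17 * 9.1 * 98.4
Vout = 19.747 * 98.4
Vout = 1943.1 mV

1943.1 mV


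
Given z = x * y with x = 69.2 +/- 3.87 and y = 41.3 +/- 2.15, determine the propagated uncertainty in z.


For a product z = x*y, the relative uncertainty is:
uz/z = sqrt((ux/x)^2 + (uy/y)^2)
Relative uncertainties: ux/x = 3.87/69.2 = 0.055925
uy/y = 2.15/41.3 = 0.052058
z = 69.2 * 41.3 = 2858.0
uz = 2858.0 * sqrt(0.055925^2 + 0.052058^2) = 218.361

218.361


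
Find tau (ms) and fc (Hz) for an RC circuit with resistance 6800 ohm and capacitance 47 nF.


Time constant: tau = R * C.
tau = 6800 * 4.70e-08 = 0.0003196 s
tau = 0.3196 ms
Cutoff frequency: fc = 1 / (2*pi*R*C).
fc = 1 / (2*pi*0.0003196) = 497.98 Hz

tau = 0.3196 ms, fc = 497.98 Hz


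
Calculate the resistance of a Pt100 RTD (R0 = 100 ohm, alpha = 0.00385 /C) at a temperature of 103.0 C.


The RTD equation: Rt = R0 * (1 + alpha * T).
Rt = 100 * (1 + 0.00385 * 103.0)
Rt = 100 * (1 + 0.39655)
Rt = 100 * 1.39655
Rt = 139.655 ohm

139.655 ohm


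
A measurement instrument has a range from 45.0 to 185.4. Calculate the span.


Span = upper range - lower range.
Span = 185.4 - (45.0)
Span = 140.4

140.4


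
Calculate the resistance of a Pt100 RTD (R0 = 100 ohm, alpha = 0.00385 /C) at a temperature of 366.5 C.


The RTD equation: Rt = R0 * (1 + alpha * T).
Rt = 100 * (1 + 0.00385 * 366.5)
Rt = 100 * (1 + 1.411025)
Rt = 100 * 2.411025
Rt = 241.102 ohm

241.102 ohm


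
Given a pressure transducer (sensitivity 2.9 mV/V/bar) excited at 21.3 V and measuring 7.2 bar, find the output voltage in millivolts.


Output = sensitivity * Vex * P.
Vout = 2.9 * 21.3 * 7.2
Vout = 61.77 * 7.2
Vout = 444.74 mV

444.74 mV


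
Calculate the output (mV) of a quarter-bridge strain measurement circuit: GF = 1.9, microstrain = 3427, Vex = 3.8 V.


Quarter bridge output: Vout = (GF * epsilon * Vex) / 4.
Vout = (1.9 * 3427e-6 * 3.8) / 4
Vout = 0.02474294 / 4 V
Vout = 0.00618573 V = 6.1857 mV

6.1857 mV


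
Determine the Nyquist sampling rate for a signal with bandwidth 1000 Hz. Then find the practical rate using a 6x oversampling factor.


By Nyquist theorem, fs_min = 2 * fmax.
fs_min = 2 * 1000 = 2000 Hz
Practical rate = 6 * fs_min = 6 * 2000 = 12000 Hz

fs_min = 2000 Hz, fs_practical = 12000 Hz


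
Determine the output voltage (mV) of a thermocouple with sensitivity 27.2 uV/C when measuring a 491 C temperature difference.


The thermocouple output V = sensitivity * dT.
V = 27.2 uV/C * 491 C
V = 13355.2 uV
V = 13.355 mV

13.355 mV


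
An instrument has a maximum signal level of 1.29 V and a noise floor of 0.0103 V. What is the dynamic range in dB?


Dynamic range = 20 * log10(Vmax / Vnoise).
DR = 20 * log10(1.29 / 0.0103)
DR = 20 * log10(125.24)
DR = 41.96 dB

41.96 dB


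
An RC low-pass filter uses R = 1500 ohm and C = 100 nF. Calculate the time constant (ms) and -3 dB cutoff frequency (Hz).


Time constant: tau = R * C.
tau = 1500 * 1.00e-07 = 0.00015 s
tau = 0.15 ms
Cutoff frequency: fc = 1 / (2*pi*R*C).
fc = 1 / (2*pi*0.00015) = 1061.03 Hz

tau = 0.15 ms, fc = 1061.03 Hz


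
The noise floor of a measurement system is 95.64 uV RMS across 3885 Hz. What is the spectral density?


Noise spectral density = Vrms / sqrt(BW).
NSD = 95.64 / sqrt(3885)
NSD = 95.64 / 62.3298
NSD = 1.5344 uV/sqrt(Hz)

1.5344 uV/sqrt(Hz)


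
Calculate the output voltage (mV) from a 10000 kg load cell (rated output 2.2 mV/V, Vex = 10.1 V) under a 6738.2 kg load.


Vout = rated_output * Vex * (load / capacity).
Vout = 2.2 * 10.1 * (6738.2 / 10000)
Vout = 2.2 * 10.1 * 0.67382
Vout = 14.972 mV

14.972 mV


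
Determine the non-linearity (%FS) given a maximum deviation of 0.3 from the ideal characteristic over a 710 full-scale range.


Linearity error = (max deviation / full scale) * 100%.
Linearity = (0.3 / 710) * 100
Linearity = 0.042 %FS

0.042 %FS


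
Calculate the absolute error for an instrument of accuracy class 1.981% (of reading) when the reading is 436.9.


Absolute error = (accuracy% / 100) * reading.
Error = (1.981 / 100) * 436.9
Error = 0.01981 * 436.9
Error = 8.655

8.655


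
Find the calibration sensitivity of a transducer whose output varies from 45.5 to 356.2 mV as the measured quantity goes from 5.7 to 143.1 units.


Sensitivity = (y2 - y1) / (x2 - x1).
S = (356.2 - 45.5) / (143.1 - 5.7)
S = 310.7 / 137.4
S = 2.2613 mV/unit

2.2613 mV/unit


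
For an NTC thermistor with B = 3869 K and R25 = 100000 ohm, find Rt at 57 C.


NTC thermistor equation: Rt = R25 * exp(B * (1/T - 1/T25)).
T in Kelvin: 330.15 K, T25 = 298.15 K
1/T - 1/T25 = 1/330.15 - 1/298.15 = -0.00032509
B * (1/T - 1/T25) = 3869 * -0.00032509 = -1.2578
Rt = 100000 * exp(-1.2578) = 28428.6 ohm

28428.6 ohm


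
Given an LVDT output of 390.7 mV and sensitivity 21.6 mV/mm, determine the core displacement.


Displacement = Vout / sensitivity.
d = 390.7 / 21.6
d = 18.088 mm

18.088 mm


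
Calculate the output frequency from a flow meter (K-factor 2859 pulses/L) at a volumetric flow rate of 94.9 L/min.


Frequency = K * Q / 60 (converting L/min to L/s).
f = 2859 * 94.9 / 60
f = 271319.1 / 60
f = 4521.99 Hz

4521.99 Hz


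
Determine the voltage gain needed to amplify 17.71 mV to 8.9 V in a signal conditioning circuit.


Gain = Vout / Vin (converting to same units).
G = 8.9 V / 17.71 mV
G = 8900.0 mV / 17.71 mV
G = 502.54

502.54


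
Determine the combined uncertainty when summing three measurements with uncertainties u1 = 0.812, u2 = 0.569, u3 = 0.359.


For a sum of independent quantities, uc = sqrt(u1^2 + u2^2 + u3^2).
uc = sqrt(0.812^2 + 0.569^2 + 0.359^2)
uc = sqrt(0.659344 + 0.323761 + 0.128881)
uc = 1.0545

1.0545


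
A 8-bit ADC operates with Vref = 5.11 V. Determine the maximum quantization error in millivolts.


The maximum quantization error is +/- LSB/2.
LSB = Vref / 2^n = 5.11 / 256 = 0.01996094 V
Max error = LSB / 2 = 0.01996094 / 2 = 0.00998047 V
Max error = 9.9805 mV

9.9805 mV


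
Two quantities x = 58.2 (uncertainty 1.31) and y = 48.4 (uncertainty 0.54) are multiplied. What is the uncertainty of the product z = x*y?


For a product z = x*y, the relative uncertainty is:
uz/z = sqrt((ux/x)^2 + (uy/y)^2)
Relative uncertainties: ux/x = 1.31/58.2 = 0.022509
uy/y = 0.54/48.4 = 0.011157
z = 58.2 * 48.4 = 2816.9
uz = 2816.9 * sqrt(0.022509^2 + 0.011157^2) = 70.766

70.766


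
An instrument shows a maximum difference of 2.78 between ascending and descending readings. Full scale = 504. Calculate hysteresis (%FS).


Hysteresis = (max difference / full scale) * 100%.
H = (2.78 / 504) * 100
H = 0.552 %FS

0.552 %FS


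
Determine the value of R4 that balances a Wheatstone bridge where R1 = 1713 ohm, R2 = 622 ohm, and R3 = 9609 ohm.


At balance: R1*R4 = R2*R3, so R4 = R2*R3/R1.
R4 = 622 * 9609 / 1713
R4 = 5976798 / 1713
R4 = 3489.08 ohm

3489.08 ohm


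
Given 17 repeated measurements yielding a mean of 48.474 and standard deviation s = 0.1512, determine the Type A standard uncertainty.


The standard uncertainty for Type A evaluation is u = s / sqrt(n).
u = 0.1512 / sqrt(17)
u = 0.1512 / 4.1231
u = 0.0367

0.0367


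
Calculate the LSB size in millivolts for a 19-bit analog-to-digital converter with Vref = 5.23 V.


The resolution (LSB) of an ADC is Vref / 2^n.
LSB = 5.23 / 2^19
LSB = 5.23 / 524288
LSB = 9.98e-06 V = 0.00997543 mV

0.00997543 mV


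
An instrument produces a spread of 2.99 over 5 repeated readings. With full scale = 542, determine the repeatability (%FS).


Repeatability = (spread / full scale) * 100%.
R = (2.99 / 542) * 100
R = 0.552 %FS

0.552 %FS


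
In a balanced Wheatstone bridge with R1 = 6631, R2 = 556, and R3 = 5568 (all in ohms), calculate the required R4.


At balance: R1*R4 = R2*R3, so R4 = R2*R3/R1.
R4 = 556 * 5568 / 6631
R4 = 3095808 / 6631
R4 = 466.87 ohm

466.87 ohm


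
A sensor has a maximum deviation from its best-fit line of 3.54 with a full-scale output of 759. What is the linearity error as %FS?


Linearity error = (max deviation / full scale) * 100%.
Linearity = (3.54 / 759) * 100
Linearity = 0.466 %FS

0.466 %FS


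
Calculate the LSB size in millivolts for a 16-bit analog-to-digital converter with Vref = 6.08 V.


The resolution (LSB) of an ADC is Vref / 2^n.
LSB = 6.08 / 2^16
LSB = 6.08 / 65536
LSB = 9.277e-05 V = 0.09277344 mV

0.09277344 mV


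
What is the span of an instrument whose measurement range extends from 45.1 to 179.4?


Span = upper range - lower range.
Span = 179.4 - (45.1)
Span = 134.3

134.3


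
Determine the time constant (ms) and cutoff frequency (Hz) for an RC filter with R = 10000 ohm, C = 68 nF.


Time constant: tau = R * C.
tau = 10000 * 6.80e-08 = 0.00068 s
tau = 0.68 ms
Cutoff frequency: fc = 1 / (2*pi*R*C).
fc = 1 / (2*pi*0.00068) = 234.05 Hz

tau = 0.68 ms, fc = 234.05 Hz


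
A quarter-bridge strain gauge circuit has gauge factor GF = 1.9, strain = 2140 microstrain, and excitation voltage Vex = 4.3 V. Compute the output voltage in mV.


Quarter bridge output: Vout = (GF * epsilon * Vex) / 4.
Vout = (1.9 * 2140e-6 * 4.3) / 4
Vout = 0.0174838 / 4 V
Vout = 0.00437095 V = 4.371 mV

4.371 mV


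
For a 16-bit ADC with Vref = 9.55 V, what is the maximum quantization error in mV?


The maximum quantization error is +/- LSB/2.
LSB = Vref / 2^n = 9.55 / 65536 = 0.00014572 V
Max error = LSB / 2 = 0.00014572 / 2 = 7.286e-05 V
Max error = 0.0729 mV

0.0729 mV


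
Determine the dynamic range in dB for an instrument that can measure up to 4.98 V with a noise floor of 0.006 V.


Dynamic range = 20 * log10(Vmax / Vnoise).
DR = 20 * log10(4.98 / 0.006)
DR = 20 * log10(830.0)
DR = 58.38 dB

58.38 dB


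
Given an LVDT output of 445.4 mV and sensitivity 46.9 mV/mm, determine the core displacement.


Displacement = Vout / sensitivity.
d = 445.4 / 46.9
d = 9.497 mm

9.497 mm


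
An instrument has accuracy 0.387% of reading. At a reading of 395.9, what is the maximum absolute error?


Absolute error = (accuracy% / 100) * reading.
Error = (0.387 / 100) * 395.9
Error = 0.00387 * 395.9
Error = 1.5321

1.5321


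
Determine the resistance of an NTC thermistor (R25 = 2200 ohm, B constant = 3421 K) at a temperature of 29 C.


NTC thermistor equation: Rt = R25 * exp(B * (1/T - 1/T25)).
T in Kelvin: 302.15 K, T25 = 298.15 K
1/T - 1/T25 = 1/302.15 - 1/298.15 = -4.44e-05
B * (1/T - 1/T25) = 3421 * -4.44e-05 = -0.1519
Rt = 2200 * exp(-0.1519) = 1890.0 ohm

1890.0 ohm


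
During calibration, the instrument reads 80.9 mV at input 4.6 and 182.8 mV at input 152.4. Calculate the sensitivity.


Sensitivity = (y2 - y1) / (x2 - x1).
S = (182.8 - 80.9) / (152.4 - 4.6)
S = 101.9 / 147.8
S = 0.6894 mV/unit

0.6894 mV/unit


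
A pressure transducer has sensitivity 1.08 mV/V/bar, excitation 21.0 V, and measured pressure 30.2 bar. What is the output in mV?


Output = sensitivity * Vex * P.
Vout = 1.08 * 21.0 * 30.2
Vout = 22.68 * 30.2
Vout = 684.94 mV

684.94 mV


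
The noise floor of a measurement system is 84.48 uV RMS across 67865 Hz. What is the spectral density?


Noise spectral density = Vrms / sqrt(BW).
NSD = 84.48 / sqrt(67865)
NSD = 84.48 / 260.5091
NSD = 0.3243 uV/sqrt(Hz)

0.3243 uV/sqrt(Hz)


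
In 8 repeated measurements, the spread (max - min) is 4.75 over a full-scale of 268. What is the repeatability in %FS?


Repeatability = (spread / full scale) * 100%.
R = (4.75 / 268) * 100
R = 1.772 %FS

1.772 %FS


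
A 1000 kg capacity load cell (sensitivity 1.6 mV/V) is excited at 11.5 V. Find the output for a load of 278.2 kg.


Vout = rated_output * Vex * (load / capacity).
Vout = 1.6 * 11.5 * (278.2 / 1000)
Vout = 1.6 * 11.5 * 0.2782
Vout = 5.119 mV

5.119 mV


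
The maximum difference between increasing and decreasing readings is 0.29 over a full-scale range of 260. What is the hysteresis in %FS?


Hysteresis = (max difference / full scale) * 100%.
H = (0.29 / 260) * 100
H = 0.112 %FS

0.112 %FS


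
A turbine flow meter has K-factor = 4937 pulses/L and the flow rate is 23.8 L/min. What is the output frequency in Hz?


Frequency = K * Q / 60 (converting L/min to L/s).
f = 4937 * 23.8 / 60
f = 117500.6 / 60
f = 1958.34 Hz

1958.34 Hz


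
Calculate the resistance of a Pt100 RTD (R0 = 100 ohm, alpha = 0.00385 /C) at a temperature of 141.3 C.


The RTD equation: Rt = R0 * (1 + alpha * T).
Rt = 100 * (1 + 0.00385 * 141.3)
Rt = 100 * (1 + 0.544005)
Rt = 100 * 1.544005
Rt = 154.4 ohm

154.4 ohm


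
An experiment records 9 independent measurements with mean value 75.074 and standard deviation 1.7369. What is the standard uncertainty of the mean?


The standard uncertainty for Type A evaluation is u = s / sqrt(n).
u = 1.7369 / sqrt(9)
u = 1.7369 / 3.0
u = 0.579

0.579


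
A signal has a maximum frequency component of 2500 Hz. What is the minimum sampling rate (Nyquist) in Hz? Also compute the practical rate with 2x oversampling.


By Nyquist theorem, fs_min = 2 * fmax.
fs_min = 2 * 2500 = 5000 Hz
Practical rate = 2 * fs_min = 2 * 5000 = 10000 Hz

fs_min = 5000 Hz, fs_practical = 10000 Hz


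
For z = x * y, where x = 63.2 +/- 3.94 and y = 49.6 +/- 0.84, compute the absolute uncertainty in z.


For a product z = x*y, the relative uncertainty is:
uz/z = sqrt((ux/x)^2 + (uy/y)^2)
Relative uncertainties: ux/x = 3.94/63.2 = 0.062342
uy/y = 0.84/49.6 = 0.016935
z = 63.2 * 49.6 = 3134.7
uz = 3134.7 * sqrt(0.062342^2 + 0.016935^2) = 202.506

202.506


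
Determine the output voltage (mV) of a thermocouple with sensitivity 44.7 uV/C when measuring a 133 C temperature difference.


The thermocouple output V = sensitivity * dT.
V = 44.7 uV/C * 133 C
V = 5945.1 uV
V = 5.945 mV

5.945 mV


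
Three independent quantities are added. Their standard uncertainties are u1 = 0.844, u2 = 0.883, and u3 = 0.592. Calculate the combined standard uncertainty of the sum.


For a sum of independent quantities, uc = sqrt(u1^2 + u2^2 + u3^2).
uc = sqrt(0.844^2 + 0.883^2 + 0.592^2)
uc = sqrt(0.712336 + 0.779689 + 0.350464)
uc = 1.3574

1.3574


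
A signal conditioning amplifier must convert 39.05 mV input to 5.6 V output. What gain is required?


Gain = Vout / Vin (converting to same units).
G = 5.6 V / 39.05 mV
G = 5600.0 mV / 39.05 mV
G = 143.41

143.41


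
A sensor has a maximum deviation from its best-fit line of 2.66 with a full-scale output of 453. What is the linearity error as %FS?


Linearity error = (max deviation / full scale) * 100%.
Linearity = (2.66 / 453) * 100
Linearity = 0.587 %FS

0.587 %FS


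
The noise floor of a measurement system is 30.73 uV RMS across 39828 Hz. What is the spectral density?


Noise spectral density = Vrms / sqrt(BW).
NSD = 30.73 / sqrt(39828)
NSD = 30.73 / 199.5695
NSD = 0.154 uV/sqrt(Hz)

0.154 uV/sqrt(Hz)


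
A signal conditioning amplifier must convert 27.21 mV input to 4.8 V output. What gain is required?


Gain = Vout / Vin (converting to same units).
G = 4.8 V / 27.21 mV
G = 4800.0 mV / 27.21 mV
G = 176.41

176.41


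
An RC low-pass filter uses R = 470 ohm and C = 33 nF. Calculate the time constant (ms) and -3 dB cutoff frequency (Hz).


Time constant: tau = R * C.
tau = 470 * 3.30e-08 = 1.551e-05 s
tau = 0.0155 ms
Cutoff frequency: fc = 1 / (2*pi*R*C).
fc = 1 / (2*pi*1.551e-05) = 10261.44 Hz

tau = 0.0155 ms, fc = 10261.44 Hz


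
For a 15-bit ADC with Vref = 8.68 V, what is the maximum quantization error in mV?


The maximum quantization error is +/- LSB/2.
LSB = Vref / 2^n = 8.68 / 32768 = 0.00026489 V
Max error = LSB / 2 = 0.00026489 / 2 = 0.00013245 V
Max error = 0.1324 mV

0.1324 mV


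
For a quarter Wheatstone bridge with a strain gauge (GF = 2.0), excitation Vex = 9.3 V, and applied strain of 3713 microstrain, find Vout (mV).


Quarter bridge output: Vout = (GF * epsilon * Vex) / 4.
Vout = (2.0 * 3713e-6 * 9.3) / 4
Vout = 0.0690618 / 4 V
Vout = 0.01726545 V = 17.2655 mV

17.2655 mV


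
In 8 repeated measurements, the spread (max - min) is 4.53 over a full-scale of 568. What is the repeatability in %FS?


Repeatability = (spread / full scale) * 100%.
R = (4.53 / 568) * 100
R = 0.798 %FS

0.798 %FS


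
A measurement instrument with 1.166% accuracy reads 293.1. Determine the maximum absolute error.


Absolute error = (accuracy% / 100) * reading.
Error = (1.166 / 100) * 293.1
Error = 0.01166 * 293.1
Error = 3.4175

3.4175


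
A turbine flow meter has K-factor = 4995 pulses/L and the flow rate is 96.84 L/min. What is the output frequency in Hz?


Frequency = K * Q / 60 (converting L/min to L/s).
f = 4995 * 96.84 / 60
f = 483715.8 / 60
f = 8061.93 Hz

8061.93 Hz


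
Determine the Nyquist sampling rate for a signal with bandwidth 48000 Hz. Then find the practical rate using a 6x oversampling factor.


By Nyquist theorem, fs_min = 2 * fmax.
fs_min = 2 * 48000 = 96000 Hz
Practical rate = 6 * fs_min = 6 * 96000 = 576000 Hz

fs_min = 96000 Hz, fs_practical = 576000 Hz
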